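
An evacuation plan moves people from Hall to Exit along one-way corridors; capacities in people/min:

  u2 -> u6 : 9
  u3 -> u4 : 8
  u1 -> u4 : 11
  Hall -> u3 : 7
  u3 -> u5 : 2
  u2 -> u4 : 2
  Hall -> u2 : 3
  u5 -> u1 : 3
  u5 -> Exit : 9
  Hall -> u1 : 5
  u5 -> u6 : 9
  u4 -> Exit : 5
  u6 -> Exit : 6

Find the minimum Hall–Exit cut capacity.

10

Augment Hall→u1→u4→Exit: bottleneck 5, flow now 5.
Augment Hall→u2→u6→Exit: bottleneck 3, flow now 8.
Augment Hall→u3→u5→Exit: bottleneck 2, flow now 10.
No augmenting path remains; maximum flow = 10.
By max-flow min-cut, the minimum cut capacity equals the max flow.
In the residual graph, reachable from Hall: {Hall, u1, u3, u4}.
Min-cut edges: Hall→u2 (3), u3→u5 (2), u4→Exit (5); capacity 3 + 2 + 5 = 10.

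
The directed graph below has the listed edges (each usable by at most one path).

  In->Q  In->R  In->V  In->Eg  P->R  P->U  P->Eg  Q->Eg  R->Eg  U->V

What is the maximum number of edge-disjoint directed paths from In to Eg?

Assign every edge capacity 1; by Menger, the answer equals the max flow.
Path In→Eg (+1); total 1.
Path In→Q→Eg (+1); total 2.
Path In→R→Eg (+1); total 3.
No residual In→Eg path; max flow = 3.
Certifying cut of size 3: {In→Eg, In→Q, In→R}.

3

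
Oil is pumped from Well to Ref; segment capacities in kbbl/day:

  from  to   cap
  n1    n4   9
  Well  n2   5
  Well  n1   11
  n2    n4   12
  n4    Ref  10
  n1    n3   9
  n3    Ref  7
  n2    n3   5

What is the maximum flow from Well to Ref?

16

Augment Well→n1→n3→Ref: bottleneck 7, flow now 7.
Augment Well→n1→n4→Ref: bottleneck 4, flow now 11.
Augment Well→n2→n4→Ref: bottleneck 5, flow now 16.
No augmenting path remains; maximum flow = 16.
In the residual graph, reachable from Well: {Well}.
Min-cut edges: Well→n1 (11), Well→n2 (5); capacity 11 + 5 = 16.
This cut is saturated, so no flow can exceed 16.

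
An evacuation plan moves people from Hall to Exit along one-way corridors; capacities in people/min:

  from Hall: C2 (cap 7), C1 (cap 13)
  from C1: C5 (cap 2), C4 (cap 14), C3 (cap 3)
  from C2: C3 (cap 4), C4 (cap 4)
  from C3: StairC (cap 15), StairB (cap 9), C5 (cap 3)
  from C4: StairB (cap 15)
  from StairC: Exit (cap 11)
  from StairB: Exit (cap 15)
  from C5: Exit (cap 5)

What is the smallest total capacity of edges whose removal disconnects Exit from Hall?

20

Augment Hall→C1→C5→Exit: bottleneck 2, flow now 2.
Augment Hall→C1→C3→StairC→Exit: bottleneck 3, flow now 5.
Augment Hall→C1→C4→StairB→Exit: bottleneck 8, flow now 13.
Augment Hall→C2→C3→StairC→Exit: bottleneck 4, flow now 17.
Augment Hall→C2→C4→StairB→Exit: bottleneck 3, flow now 20.
No augmenting path remains; maximum flow = 20.
By max-flow min-cut, the minimum cut capacity equals the max flow.
In the residual graph, reachable from Hall: {Hall}.
Min-cut edges: Hall→C1 (13), Hall→C2 (7); capacity 13 + 7 = 20.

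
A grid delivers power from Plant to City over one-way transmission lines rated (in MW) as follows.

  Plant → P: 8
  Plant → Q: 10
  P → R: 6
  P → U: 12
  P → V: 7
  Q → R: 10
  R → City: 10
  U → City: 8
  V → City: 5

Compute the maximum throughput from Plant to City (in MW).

Augment Plant→P→R→City: bottleneck 6, flow now 6.
Augment Plant→P→U→City: bottleneck 2, flow now 8.
Augment Plant→Q→R→City: bottleneck 4, flow now 12.
Augment Plant→Q→R→P→U→City: bottleneck 6, flow now 18. (uses reverse residual edge)
No augmenting path remains; maximum flow = 18.
In the residual graph, reachable from Plant: {Plant}.
Min-cut edges: Plant→P (8), Plant→Q (10); capacity 8 + 10 = 18.
This cut is saturated, so no flow can exceed 18.

18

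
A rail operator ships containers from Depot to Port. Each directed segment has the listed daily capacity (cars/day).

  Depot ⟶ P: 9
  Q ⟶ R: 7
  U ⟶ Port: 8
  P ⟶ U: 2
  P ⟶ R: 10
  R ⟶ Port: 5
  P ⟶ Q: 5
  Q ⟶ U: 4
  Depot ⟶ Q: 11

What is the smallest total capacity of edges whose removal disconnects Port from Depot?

Augment Depot→P→R→Port: bottleneck 5, flow now 5.
Augment Depot→P→U→Port: bottleneck 2, flow now 7.
Augment Depot→Q→U→Port: bottleneck 4, flow now 11.
No augmenting path remains; maximum flow = 11.
By max-flow min-cut, the minimum cut capacity equals the max flow.
In the residual graph, reachable from Depot: {Depot, P, Q, R}.
Min-cut edges: P→U (2), Q→U (4), R→Port (5); capacity 2 + 4 + 5 = 11.

11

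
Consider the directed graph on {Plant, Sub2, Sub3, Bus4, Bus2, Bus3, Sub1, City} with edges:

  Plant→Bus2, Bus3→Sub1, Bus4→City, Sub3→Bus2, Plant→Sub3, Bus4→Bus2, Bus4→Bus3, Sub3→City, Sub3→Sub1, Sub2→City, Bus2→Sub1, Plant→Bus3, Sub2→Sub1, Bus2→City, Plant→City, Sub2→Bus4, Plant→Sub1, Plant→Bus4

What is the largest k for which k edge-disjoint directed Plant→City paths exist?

4

Assign every edge capacity 1; by Menger, the answer equals the max flow.
Path Plant→City (+1); total 1.
Path Plant→Sub3→City (+1); total 2.
Path Plant→Bus4→City (+1); total 3.
Path Plant→Bus2→City (+1); total 4.
No residual Plant→City path; max flow = 4.
Certifying cut of size 4: {Plant→Bus2, Plant→Bus4, Plant→City, Plant→Sub3}.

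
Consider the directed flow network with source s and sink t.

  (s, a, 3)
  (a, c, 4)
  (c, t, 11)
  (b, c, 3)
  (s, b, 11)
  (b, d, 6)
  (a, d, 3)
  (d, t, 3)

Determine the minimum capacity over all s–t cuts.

Augment s→a→c→t: bottleneck 3, flow now 3.
Augment s→b→c→t: bottleneck 3, flow now 6.
Augment s→b→d→t: bottleneck 3, flow now 9.
No augmenting path remains; maximum flow = 9.
By max-flow min-cut, the minimum cut capacity equals the max flow.
In the residual graph, reachable from s: {s, b, d}.
Min-cut edges: s→a (3), b→c (3), d→t (3); capacity 3 + 3 + 3 = 9.

9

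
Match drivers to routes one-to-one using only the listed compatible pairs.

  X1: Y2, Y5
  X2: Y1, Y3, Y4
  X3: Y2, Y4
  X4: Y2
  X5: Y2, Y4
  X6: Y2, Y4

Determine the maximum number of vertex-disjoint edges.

Unit-capacity flow: source→left, listed edges, right→sink; max matching = max flow.
Augmenting path X1→Y2 (+1); matched 1.
Augmenting path X2→Y1 (+1); matched 2.
Augmenting path X3→Y4 (+1); matched 3.
Augmenting path X4→Y2→X1→Y5 (+1); matched 4.
No augmenting path remains; maximum matching = 4.
König certificate: {X1, X2, Y2, Y4} is a vertex cover of size 4 (every listed pair touches it), so no matching can be larger.

4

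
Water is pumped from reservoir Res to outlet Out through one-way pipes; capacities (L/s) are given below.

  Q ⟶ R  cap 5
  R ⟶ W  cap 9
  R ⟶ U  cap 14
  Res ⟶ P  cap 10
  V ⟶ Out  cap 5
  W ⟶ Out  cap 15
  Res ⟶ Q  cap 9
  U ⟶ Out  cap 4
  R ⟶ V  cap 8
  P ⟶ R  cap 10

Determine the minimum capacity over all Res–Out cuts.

Augment Res→P→R→U→Out: bottleneck 4, flow now 4.
Augment Res→P→R→V→Out: bottleneck 5, flow now 9.
Augment Res→P→R→W→Out: bottleneck 1, flow now 10.
Augment Res→Q→R→W→Out: bottleneck 5, flow now 15.
No augmenting path remains; maximum flow = 15.
By max-flow min-cut, the minimum cut capacity equals the max flow.
In the residual graph, reachable from Res: {Res, Q}.
Min-cut edges: Res→P (10), Q→R (5); capacity 10 + 5 = 15.

15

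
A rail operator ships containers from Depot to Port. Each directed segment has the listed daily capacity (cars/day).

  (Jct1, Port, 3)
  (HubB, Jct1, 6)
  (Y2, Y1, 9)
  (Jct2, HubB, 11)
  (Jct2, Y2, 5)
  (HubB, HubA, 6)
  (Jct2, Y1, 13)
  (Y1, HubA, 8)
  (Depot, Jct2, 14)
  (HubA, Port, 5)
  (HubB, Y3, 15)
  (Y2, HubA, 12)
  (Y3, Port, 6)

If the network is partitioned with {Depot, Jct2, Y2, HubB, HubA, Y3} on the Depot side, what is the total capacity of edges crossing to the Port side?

39

Edges leaving {Depot, Jct2, Y2, HubB, HubA, Y3}: Jct2→Y1 (13), Y2→Y1 (9), HubB→Jct1 (6), HubA→Port (5), Y3→Port (6).
Cut capacity = 13 + 9 + 6 + 5 + 6 = 39.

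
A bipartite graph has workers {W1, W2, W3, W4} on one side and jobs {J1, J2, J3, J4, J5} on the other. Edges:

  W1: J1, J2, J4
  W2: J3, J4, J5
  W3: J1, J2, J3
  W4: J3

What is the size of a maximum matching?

Unit-capacity flow: source→left, listed edges, right→sink; max matching = max flow.
Augmenting path W1→J1 (+1); matched 1.
Augmenting path W2→J3 (+1); matched 2.
Augmenting path W3→J2 (+1); matched 3.
Augmenting path W4→J3→W2→J4 (+1); matched 4.
No augmenting path remains; maximum matching = 4.
König certificate: {W1, W2, W3, W4} is a vertex cover of size 4 (every listed pair touches it), so no matching can be larger.

4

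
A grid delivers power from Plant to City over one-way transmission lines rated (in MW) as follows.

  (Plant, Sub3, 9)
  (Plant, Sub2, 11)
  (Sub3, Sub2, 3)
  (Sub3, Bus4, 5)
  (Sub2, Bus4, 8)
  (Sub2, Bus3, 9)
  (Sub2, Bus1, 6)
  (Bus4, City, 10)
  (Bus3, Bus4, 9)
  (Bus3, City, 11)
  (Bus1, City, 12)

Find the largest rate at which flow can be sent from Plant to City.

Augment Plant→Sub3→Bus4→City: bottleneck 5, flow now 5.
Augment Plant→Sub2→Bus4→City: bottleneck 5, flow now 10.
Augment Plant→Sub2→Bus3→City: bottleneck 6, flow now 16.
Augment Plant→Sub3→Sub2→Bus3→City: bottleneck 3, flow now 19.
No augmenting path remains; maximum flow = 19.
In the residual graph, reachable from Plant: {Plant, Sub3}.
Min-cut edges: Plant→Sub2 (11), Sub3→Sub2 (3), Sub3→Bus4 (5); capacity 11 + 3 + 5 = 19.
This cut is saturated, so no flow can exceed 19.

19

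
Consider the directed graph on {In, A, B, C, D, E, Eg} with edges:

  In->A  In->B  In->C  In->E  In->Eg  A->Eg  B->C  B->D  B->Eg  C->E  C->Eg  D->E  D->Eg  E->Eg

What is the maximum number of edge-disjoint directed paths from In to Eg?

5

Assign every edge capacity 1; by Menger, the answer equals the max flow.
Path In→Eg (+1); total 1.
Path In→A→Eg (+1); total 2.
Path In→B→Eg (+1); total 3.
Path In→C→Eg (+1); total 4.
Path In→E→Eg (+1); total 5.
No residual In→Eg path; max flow = 5.
Certifying cut of size 5: {In→A, In→B, In→C, In→E, In→Eg}.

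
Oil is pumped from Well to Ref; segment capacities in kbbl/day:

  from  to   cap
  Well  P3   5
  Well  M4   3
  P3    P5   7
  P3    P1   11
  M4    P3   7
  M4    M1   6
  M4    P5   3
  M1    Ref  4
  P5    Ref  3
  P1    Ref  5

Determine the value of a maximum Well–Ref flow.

8

Augment Well→P3→P5→Ref: bottleneck 3, flow now 3.
Augment Well→P3→P1→Ref: bottleneck 2, flow now 5.
Augment Well→M4→M1→Ref: bottleneck 3, flow now 8.
No augmenting path remains; maximum flow = 8.
In the residual graph, reachable from Well: {Well}.
Min-cut edges: Well→P3 (5), Well→M4 (3); capacity 5 + 3 = 8.
This cut is saturated, so no flow can exceed 8.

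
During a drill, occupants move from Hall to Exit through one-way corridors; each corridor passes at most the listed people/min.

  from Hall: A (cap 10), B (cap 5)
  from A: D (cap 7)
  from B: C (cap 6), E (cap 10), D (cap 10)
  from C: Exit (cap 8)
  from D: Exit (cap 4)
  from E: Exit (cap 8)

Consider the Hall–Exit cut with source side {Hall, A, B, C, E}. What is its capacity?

33

Edges leaving {Hall, A, B, C, E}: A→D (7), B→D (10), C→Exit (8), E→Exit (8).
Cut capacity = 7 + 10 + 8 + 8 = 33.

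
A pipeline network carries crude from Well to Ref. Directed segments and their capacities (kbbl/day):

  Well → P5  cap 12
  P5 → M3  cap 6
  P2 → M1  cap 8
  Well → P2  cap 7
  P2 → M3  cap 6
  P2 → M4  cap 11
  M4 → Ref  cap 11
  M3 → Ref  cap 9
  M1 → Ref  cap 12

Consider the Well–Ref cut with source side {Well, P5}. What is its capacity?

13

Edges leaving {Well, P5}: Well→P2 (7), P5→M3 (6).
Cut capacity = 7 + 6 = 13.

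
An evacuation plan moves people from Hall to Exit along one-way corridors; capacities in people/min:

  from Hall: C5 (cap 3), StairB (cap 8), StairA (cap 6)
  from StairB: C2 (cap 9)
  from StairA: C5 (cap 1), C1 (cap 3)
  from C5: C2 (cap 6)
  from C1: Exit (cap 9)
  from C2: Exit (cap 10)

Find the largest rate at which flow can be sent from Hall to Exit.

13

Augment Hall→StairB→C2→Exit: bottleneck 8, flow now 8.
Augment Hall→StairA→C1→Exit: bottleneck 3, flow now 11.
Augment Hall→C5→C2→Exit: bottleneck 2, flow now 13.
No augmenting path remains; maximum flow = 13.
In the residual graph, reachable from Hall: {Hall, StairB, StairA, C5, C2}.
Min-cut edges: StairA→C1 (3), C2→Exit (10); capacity 3 + 10 = 13.
This cut is saturated, so no flow can exceed 13.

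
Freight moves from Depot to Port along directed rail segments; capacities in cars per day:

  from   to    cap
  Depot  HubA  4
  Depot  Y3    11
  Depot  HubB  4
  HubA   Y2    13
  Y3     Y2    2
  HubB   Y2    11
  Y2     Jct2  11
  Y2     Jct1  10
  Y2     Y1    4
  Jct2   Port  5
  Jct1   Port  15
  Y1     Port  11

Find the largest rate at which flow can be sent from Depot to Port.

Augment Depot→HubA→Y2→Jct2→Port: bottleneck 4, flow now 4.
Augment Depot→Y3→Y2→Jct2→Port: bottleneck 1, flow now 5.
Augment Depot→Y3→Y2→Jct1→Port: bottleneck 1, flow now 6.
Augment Depot→HubB→Y2→Jct1→Port: bottleneck 4, flow now 10.
No augmenting path remains; maximum flow = 10.
In the residual graph, reachable from Depot: {Depot, Y3}.
Min-cut edges: Depot→HubA (4), Depot→HubB (4), Y3→Y2 (2); capacity 4 + 4 + 2 = 10.
This cut is saturated, so no flow can exceed 10.

10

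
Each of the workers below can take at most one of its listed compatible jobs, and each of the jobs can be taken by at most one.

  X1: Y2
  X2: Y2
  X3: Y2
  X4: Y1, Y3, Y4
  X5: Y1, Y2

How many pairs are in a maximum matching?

3

Unit-capacity flow: source→left, listed edges, right→sink; max matching = max flow.
Augmenting path X1→Y2 (+1); matched 1.
Augmenting path X4→Y1 (+1); matched 2.
Augmenting path X5→Y1→X4→Y3 (+1); matched 3.
No augmenting path remains; maximum matching = 3.
König certificate: {X4, X5, Y2} is a vertex cover of size 3 (every listed pair touches it), so no matching can be larger.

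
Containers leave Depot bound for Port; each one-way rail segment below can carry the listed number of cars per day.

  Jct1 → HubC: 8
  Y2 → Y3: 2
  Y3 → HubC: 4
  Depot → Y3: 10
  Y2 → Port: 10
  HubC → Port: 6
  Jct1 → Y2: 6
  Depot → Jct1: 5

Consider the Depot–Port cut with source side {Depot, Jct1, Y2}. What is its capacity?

Edges leaving {Depot, Jct1, Y2}: Depot→Y3 (10), Jct1→HubC (8), Y2→Y3 (2), Y2→Port (10).
Cut capacity = 10 + 8 + 2 + 10 = 30.

30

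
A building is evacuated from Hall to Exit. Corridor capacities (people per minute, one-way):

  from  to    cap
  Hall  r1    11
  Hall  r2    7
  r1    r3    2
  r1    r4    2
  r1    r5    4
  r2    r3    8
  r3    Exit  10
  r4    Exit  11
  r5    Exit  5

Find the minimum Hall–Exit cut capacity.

15

Augment Hall→r1→r3→Exit: bottleneck 2, flow now 2.
Augment Hall→r1→r4→Exit: bottleneck 2, flow now 4.
Augment Hall→r1→r5→Exit: bottleneck 4, flow now 8.
Augment Hall→r2→r3→Exit: bottleneck 7, flow now 15.
No augmenting path remains; maximum flow = 15.
By max-flow min-cut, the minimum cut capacity equals the max flow.
In the residual graph, reachable from Hall: {Hall, r1}.
Min-cut edges: Hall→r2 (7), r1→r3 (2), r1→r4 (2), r1→r5 (4); capacity 7 + 2 + 2 + 4 = 15.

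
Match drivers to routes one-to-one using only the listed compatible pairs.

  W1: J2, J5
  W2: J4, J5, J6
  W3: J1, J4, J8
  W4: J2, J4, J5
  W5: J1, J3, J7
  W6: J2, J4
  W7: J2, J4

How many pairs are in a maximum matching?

6

Unit-capacity flow: source→left, listed edges, right→sink; max matching = max flow.
Augmenting path W1→J2 (+1); matched 1.
Augmenting path W2→J4 (+1); matched 2.
Augmenting path W3→J1 (+1); matched 3.
Augmenting path W4→J5 (+1); matched 4.
Augmenting path W5→J3 (+1); matched 5.
Augmenting path W6→J4→W2→J6 (+1); matched 6.
No augmenting path remains; maximum matching = 6.
König certificate: {W2, W3, W5, J2, J4, J5} is a vertex cover of size 6 (every listed pair touches it), so no matching can be larger.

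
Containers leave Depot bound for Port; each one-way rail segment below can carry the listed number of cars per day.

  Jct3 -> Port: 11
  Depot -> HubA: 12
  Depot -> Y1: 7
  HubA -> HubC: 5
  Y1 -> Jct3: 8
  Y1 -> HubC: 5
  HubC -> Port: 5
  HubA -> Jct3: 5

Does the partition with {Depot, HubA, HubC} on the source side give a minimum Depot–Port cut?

No — its capacity is 17, but the minimum cut has capacity 16.

Given cut capacity: 7 + 5 + 5 = 17.
Augment Depot→Y1→Jct3→Port: bottleneck 7, flow now 7.
Augment Depot→HubA→Jct3→Port: bottleneck 4, flow now 11.
Augment Depot→HubA→HubC→Port: bottleneck 5, flow now 16.
No augmenting path remains; maximum flow = 16.
In the residual graph, reachable from Depot: {Depot, Y1, HubA, Jct3, HubC}.
Min-cut edges: Jct3→Port (11), HubC→Port (5); capacity 11 + 5 = 16.
Cut capacity 17 exceeds the max flow 16, so it is not minimum.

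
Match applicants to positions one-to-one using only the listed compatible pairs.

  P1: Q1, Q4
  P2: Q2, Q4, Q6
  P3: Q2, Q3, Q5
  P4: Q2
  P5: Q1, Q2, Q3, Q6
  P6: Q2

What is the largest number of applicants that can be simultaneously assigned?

Unit-capacity flow: source→left, listed edges, right→sink; max matching = max flow.
Augmenting path P1→Q1 (+1); matched 1.
Augmenting path P2→Q2 (+1); matched 2.
Augmenting path P3→Q3 (+1); matched 3.
Augmenting path P5→Q6 (+1); matched 4.
Augmenting path P4→Q2→P2→Q4 (+1); matched 5.
No augmenting path remains; maximum matching = 5.
König certificate: {P1, P2, P3, P5, Q2} is a vertex cover of size 5 (every listed pair touches it), so no matching can be larger.

5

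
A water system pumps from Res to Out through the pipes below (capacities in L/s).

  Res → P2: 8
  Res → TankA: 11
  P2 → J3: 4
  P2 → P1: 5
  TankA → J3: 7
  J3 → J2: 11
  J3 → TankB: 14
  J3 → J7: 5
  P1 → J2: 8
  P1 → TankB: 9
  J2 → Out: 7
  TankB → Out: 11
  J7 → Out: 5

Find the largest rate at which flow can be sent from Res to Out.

Augment Res→P2→J3→J2→Out: bottleneck 4, flow now 4.
Augment Res→P2→P1→J2→Out: bottleneck 3, flow now 7.
Augment Res→P2→P1→TankB→Out: bottleneck 1, flow now 8.
Augment Res→TankA→J3→TankB→Out: bottleneck 7, flow now 15.
No augmenting path remains; maximum flow = 15.
In the residual graph, reachable from Res: {Res, TankA}.
Min-cut edges: Res→P2 (8), TankA→J3 (7); capacity 8 + 7 = 15.
This cut is saturated, so no flow can exceed 15.

15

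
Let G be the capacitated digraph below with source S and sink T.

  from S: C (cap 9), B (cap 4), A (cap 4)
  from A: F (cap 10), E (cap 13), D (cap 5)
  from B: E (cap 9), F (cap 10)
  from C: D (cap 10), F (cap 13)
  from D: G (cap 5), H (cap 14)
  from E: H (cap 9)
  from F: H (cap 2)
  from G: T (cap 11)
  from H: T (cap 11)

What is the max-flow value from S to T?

16

Augment S→A→D→G→T: bottleneck 4, flow now 4.
Augment S→B→E→H→T: bottleneck 4, flow now 8.
Augment S→C→D→G→T: bottleneck 1, flow now 9.
Augment S→C→D→H→T: bottleneck 7, flow now 16.
No augmenting path remains; maximum flow = 16.
In the residual graph, reachable from S: {S, A, B, C, D, E, F, H}.
Min-cut edges: D→G (5), H→T (11); capacity 5 + 11 = 16.
This cut is saturated, so no flow can exceed 16.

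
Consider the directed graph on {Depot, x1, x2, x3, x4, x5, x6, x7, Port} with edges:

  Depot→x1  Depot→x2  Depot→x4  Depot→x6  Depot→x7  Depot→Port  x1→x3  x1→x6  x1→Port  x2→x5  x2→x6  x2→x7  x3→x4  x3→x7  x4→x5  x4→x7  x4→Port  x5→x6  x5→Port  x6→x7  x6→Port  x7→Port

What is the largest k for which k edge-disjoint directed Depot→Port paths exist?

Assign every edge capacity 1; by Menger, the answer equals the max flow.
Path Depot→Port (+1); total 1.
Path Depot→x1→Port (+1); total 2.
Path Depot→x4→Port (+1); total 3.
Path Depot→x6→Port (+1); total 4.
Path Depot→x7→Port (+1); total 5.
Path Depot→x2→x5→Port (+1); total 6.
No residual Depot→Port path; max flow = 6.
Certifying cut of size 6: {Depot→Port, Depot→x1, Depot→x2, Depot→x4, Depot→x6, Depot→x7}.

6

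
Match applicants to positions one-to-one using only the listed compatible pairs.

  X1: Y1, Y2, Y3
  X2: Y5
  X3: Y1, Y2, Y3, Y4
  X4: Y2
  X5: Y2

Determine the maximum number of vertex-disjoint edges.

Unit-capacity flow: source→left, listed edges, right→sink; max matching = max flow.
Augmenting path X1→Y1 (+1); matched 1.
Augmenting path X2→Y5 (+1); matched 2.
Augmenting path X3→Y2 (+1); matched 3.
Augmenting path X4→Y2→X3→Y3 (+1); matched 4.
No augmenting path remains; maximum matching = 4.
König certificate: {X1, X2, X3, Y2} is a vertex cover of size 4 (every listed pair touches it), so no matching can be larger.

4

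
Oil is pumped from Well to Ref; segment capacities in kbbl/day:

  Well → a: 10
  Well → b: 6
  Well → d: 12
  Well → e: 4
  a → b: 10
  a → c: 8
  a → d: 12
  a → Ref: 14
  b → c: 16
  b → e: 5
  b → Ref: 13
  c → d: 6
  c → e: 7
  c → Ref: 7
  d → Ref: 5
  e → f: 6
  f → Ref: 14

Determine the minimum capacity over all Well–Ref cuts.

Augment Well→a→Ref: bottleneck 10, flow now 10.
Augment Well→b→Ref: bottleneck 6, flow now 16.
Augment Well→d→Ref: bottleneck 5, flow now 21.
Augment Well→e→f→Ref: bottleneck 4, flow now 25.
No augmenting path remains; maximum flow = 25.
By max-flow min-cut, the minimum cut capacity equals the max flow.
In the residual graph, reachable from Well: {Well, d}.
Min-cut edges: Well→a (10), Well→b (6), Well→e (4), d→Ref (5); capacity 10 + 6 + 4 + 5 = 25.

25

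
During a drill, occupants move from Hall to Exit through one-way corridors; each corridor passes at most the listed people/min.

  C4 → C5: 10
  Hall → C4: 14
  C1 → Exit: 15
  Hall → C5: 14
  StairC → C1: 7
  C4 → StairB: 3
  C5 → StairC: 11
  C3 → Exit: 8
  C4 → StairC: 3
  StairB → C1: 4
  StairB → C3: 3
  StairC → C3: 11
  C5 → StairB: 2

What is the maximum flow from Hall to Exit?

Augment Hall→C5→StairB→C3→Exit: bottleneck 2, flow now 2.
Augment Hall→C5→StairC→C3→Exit: bottleneck 6, flow now 8.
Augment Hall→C5→StairC→C1→Exit: bottleneck 5, flow now 13.
Augment Hall→C4→StairB→C1→Exit: bottleneck 3, flow now 16.
Augment Hall→C4→StairC→C1→Exit: bottleneck 2, flow now 18.
Augment Hall→C4→StairC→C3→StairB→C1→Exit: bottleneck 1, flow now 19. (uses reverse residual edge)
No augmenting path remains; maximum flow = 19.
In the residual graph, reachable from Hall: {Hall, C5, C4}.
Min-cut edges: C5→StairB (2), C5→StairC (11), C4→StairB (3), C4→StairC (3); capacity 2 + 11 + 3 + 3 = 19.
This cut is saturated, so no flow can exceed 19.

19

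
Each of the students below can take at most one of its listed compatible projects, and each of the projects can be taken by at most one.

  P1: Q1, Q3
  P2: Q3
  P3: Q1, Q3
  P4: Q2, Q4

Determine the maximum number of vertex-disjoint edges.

3

Unit-capacity flow: source→left, listed edges, right→sink; max matching = max flow.
Augmenting path P1→Q1 (+1); matched 1.
Augmenting path P2→Q3 (+1); matched 2.
Augmenting path P4→Q2 (+1); matched 3.
No augmenting path remains; maximum matching = 3.
König certificate: {P4, Q1, Q3} is a vertex cover of size 3 (every listed pair touches it), so no matching can be larger.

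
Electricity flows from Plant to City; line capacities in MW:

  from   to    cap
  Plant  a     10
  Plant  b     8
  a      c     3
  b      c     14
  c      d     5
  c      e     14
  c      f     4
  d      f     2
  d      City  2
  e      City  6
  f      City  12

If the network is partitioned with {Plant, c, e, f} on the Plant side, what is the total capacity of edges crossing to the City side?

41

Edges leaving {Plant, c, e, f}: Plant→a (10), Plant→b (8), c→d (5), e→City (6), f→City (12).
Cut capacity = 10 + 8 + 5 + 6 + 12 = 41.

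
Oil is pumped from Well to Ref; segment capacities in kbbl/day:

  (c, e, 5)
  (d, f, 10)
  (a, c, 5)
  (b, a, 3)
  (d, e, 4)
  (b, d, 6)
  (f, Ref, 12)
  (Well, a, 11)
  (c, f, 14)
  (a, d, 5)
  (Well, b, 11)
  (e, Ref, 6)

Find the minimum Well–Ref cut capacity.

Augment Well→a→c→e→Ref: bottleneck 5, flow now 5.
Augment Well→a→d→e→Ref: bottleneck 1, flow now 6.
Augment Well→a→d→f→Ref: bottleneck 4, flow now 10.
Augment Well→b→d→f→Ref: bottleneck 6, flow now 16.
No augmenting path remains; maximum flow = 16.
By max-flow min-cut, the minimum cut capacity equals the max flow.
In the residual graph, reachable from Well: {Well, a, b}.
Min-cut edges: a→c (5), a→d (5), b→d (6); capacity 5 + 5 + 6 = 16.

16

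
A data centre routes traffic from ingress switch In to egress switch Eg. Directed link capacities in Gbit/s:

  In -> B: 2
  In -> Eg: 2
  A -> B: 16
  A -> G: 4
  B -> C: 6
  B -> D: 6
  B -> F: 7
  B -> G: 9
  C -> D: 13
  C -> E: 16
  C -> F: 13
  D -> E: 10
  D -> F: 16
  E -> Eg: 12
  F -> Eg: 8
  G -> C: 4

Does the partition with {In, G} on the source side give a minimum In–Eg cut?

No — its capacity is 8, but the minimum cut has capacity 4.

Given cut capacity: 2 + 2 + 4 = 8.
Augment In→Eg: bottleneck 2, flow now 2.
Augment In→B→F→Eg: bottleneck 2, flow now 4.
No augmenting path remains; maximum flow = 4.
In the residual graph, reachable from In: {In}.
Min-cut edges: In→B (2), In→Eg (2); capacity 2 + 2 = 4.
Cut capacity 8 exceeds the max flow 4, so it is not minimum.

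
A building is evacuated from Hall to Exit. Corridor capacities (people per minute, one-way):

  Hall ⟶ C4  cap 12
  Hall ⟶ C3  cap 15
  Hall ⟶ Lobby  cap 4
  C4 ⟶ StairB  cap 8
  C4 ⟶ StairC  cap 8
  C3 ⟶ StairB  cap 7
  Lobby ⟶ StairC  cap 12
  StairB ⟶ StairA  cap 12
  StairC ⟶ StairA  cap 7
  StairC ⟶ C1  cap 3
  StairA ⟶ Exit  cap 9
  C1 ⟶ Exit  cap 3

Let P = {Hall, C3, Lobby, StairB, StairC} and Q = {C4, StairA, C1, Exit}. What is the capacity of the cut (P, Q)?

Edges leaving {Hall, C3, Lobby, StairB, StairC}: Hall→C4 (12), StairB→StairA (12), StairC→StairA (7), StairC→C1 (3).
Cut capacity = 12 + 12 + 7 + 3 = 34.

34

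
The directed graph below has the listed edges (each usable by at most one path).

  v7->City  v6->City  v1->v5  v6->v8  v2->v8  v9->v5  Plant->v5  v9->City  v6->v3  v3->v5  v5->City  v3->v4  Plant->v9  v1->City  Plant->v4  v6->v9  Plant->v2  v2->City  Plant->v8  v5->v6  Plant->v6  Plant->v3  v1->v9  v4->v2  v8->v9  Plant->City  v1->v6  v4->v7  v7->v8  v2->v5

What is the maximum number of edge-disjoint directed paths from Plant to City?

Assign every edge capacity 1; by Menger, the answer equals the max flow.
Path Plant→City (+1); total 1.
Path Plant→v2→City (+1); total 2.
Path Plant→v5→City (+1); total 3.
Path Plant→v6→City (+1); total 4.
Path Plant→v9→City (+1); total 5.
Path Plant→v4→v7→City (+1); total 6.
No residual Plant→City path; max flow = 6.
Certifying cut of size 6: {Plant→City, v2→City, v4→v7, v5→City, v6→City, v9→City}.

6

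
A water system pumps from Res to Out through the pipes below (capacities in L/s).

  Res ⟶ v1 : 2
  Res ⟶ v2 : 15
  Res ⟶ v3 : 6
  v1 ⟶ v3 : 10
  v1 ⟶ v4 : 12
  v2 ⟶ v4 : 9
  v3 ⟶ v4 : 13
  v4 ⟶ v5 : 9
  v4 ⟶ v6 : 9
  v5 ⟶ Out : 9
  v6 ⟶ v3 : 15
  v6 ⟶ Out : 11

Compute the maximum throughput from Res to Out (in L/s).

17

Augment Res→v1→v4→v5→Out: bottleneck 2, flow now 2.
Augment Res→v2→v4→v5→Out: bottleneck 7, flow now 9.
Augment Res→v2→v4→v6→Out: bottleneck 2, flow now 11.
Augment Res→v3→v4→v6→Out: bottleneck 6, flow now 17.
No augmenting path remains; maximum flow = 17.
In the residual graph, reachable from Res: {Res, v2}.
Min-cut edges: Res→v1 (2), Res→v3 (6), v2→v4 (9); capacity 2 + 6 + 9 = 17.
This cut is saturated, so no flow can exceed 17.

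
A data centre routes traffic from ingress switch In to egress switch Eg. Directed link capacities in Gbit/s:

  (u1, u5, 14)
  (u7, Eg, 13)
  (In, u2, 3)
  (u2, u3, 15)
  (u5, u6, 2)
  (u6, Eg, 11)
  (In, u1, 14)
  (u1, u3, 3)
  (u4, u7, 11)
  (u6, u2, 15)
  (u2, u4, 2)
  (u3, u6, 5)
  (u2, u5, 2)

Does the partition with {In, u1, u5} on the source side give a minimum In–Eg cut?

Given cut capacity: 3 + 3 + 2 = 8.
Augment In→u1→u3→u6→Eg: bottleneck 3, flow now 3.
Augment In→u1→u5→u6→Eg: bottleneck 2, flow now 5.
Augment In→u2→u3→u6→Eg: bottleneck 2, flow now 7.
Augment In→u2→u4→u7→Eg: bottleneck 1, flow now 8.
No augmenting path remains; maximum flow = 8.
Cut capacity 8 equals the max flow, so it is a minimum cut.

Yes — it is a minimum cut (capacity 8).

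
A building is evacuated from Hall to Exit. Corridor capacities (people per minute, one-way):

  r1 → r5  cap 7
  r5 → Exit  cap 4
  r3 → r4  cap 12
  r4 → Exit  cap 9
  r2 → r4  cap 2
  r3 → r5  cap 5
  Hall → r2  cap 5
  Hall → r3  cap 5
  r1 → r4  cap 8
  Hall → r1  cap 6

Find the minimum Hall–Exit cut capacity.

Augment Hall→r1→r4→Exit: bottleneck 6, flow now 6.
Augment Hall→r2→r4→Exit: bottleneck 2, flow now 8.
Augment Hall→r3→r4→Exit: bottleneck 1, flow now 9.
Augment Hall→r3→r5→Exit: bottleneck 4, flow now 13.
No augmenting path remains; maximum flow = 13.
By max-flow min-cut, the minimum cut capacity equals the max flow.
In the residual graph, reachable from Hall: {Hall, r2}.
Min-cut edges: Hall→r1 (6), Hall→r3 (5), r2→r4 (2); capacity 6 + 5 + 2 = 13.

13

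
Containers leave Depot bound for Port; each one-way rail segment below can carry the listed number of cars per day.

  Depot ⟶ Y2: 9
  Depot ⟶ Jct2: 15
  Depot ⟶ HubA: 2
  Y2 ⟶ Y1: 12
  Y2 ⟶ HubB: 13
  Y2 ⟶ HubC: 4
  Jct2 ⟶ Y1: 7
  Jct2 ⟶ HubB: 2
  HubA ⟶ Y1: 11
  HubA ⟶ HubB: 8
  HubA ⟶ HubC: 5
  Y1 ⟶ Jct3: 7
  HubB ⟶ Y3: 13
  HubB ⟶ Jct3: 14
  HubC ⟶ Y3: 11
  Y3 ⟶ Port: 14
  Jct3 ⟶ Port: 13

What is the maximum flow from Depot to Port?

20

Augment Depot→Y2→Y1→Jct3→Port: bottleneck 7, flow now 7.
Augment Depot→Y2→HubB→Y3→Port: bottleneck 2, flow now 9.
Augment Depot→Jct2→HubB→Y3→Port: bottleneck 2, flow now 11.
Augment Depot→HubA→HubB→Y3→Port: bottleneck 2, flow now 13.
Augment Depot→Jct2→Y1→Y2→HubB→Y3→Port: bottleneck 7, flow now 20. (uses reverse residual edge)
No augmenting path remains; maximum flow = 20.
In the residual graph, reachable from Depot: {Depot, Jct2}.
Min-cut edges: Depot→Y2 (9), Depot→HubA (2), Jct2→Y1 (7), Jct2→HubB (2); capacity 9 + 2 + 7 + 2 = 20.
This cut is saturated, so no flow can exceed 20.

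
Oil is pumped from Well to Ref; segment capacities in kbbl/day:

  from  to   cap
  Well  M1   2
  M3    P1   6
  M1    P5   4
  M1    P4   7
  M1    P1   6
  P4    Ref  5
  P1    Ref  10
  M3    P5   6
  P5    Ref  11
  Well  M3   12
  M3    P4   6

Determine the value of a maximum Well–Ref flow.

Augment Well→M3→P1→Ref: bottleneck 6, flow now 6.
Augment Well→M3→P5→Ref: bottleneck 6, flow now 12.
Augment Well→M1→P1→Ref: bottleneck 2, flow now 14.
No augmenting path remains; maximum flow = 14.
In the residual graph, reachable from Well: {Well}.
Min-cut edges: Well→M3 (12), Well→M1 (2); capacity 12 + 2 = 14.
This cut is saturated, so no flow can exceed 14.

14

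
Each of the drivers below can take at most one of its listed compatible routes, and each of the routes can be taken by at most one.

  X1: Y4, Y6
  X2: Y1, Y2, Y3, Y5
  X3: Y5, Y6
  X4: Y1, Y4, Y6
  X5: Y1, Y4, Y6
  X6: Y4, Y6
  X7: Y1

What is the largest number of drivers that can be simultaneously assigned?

5

Unit-capacity flow: source→left, listed edges, right→sink; max matching = max flow.
Augmenting path X1→Y4 (+1); matched 1.
Augmenting path X2→Y1 (+1); matched 2.
Augmenting path X3→Y5 (+1); matched 3.
Augmenting path X4→Y6 (+1); matched 4.
Augmenting path X5→Y1→X2→Y2 (+1); matched 5.
No augmenting path remains; maximum matching = 5.
König certificate: {X2, X3, Y1, Y4, Y6} is a vertex cover of size 5 (every listed pair touches it), so no matching can be larger.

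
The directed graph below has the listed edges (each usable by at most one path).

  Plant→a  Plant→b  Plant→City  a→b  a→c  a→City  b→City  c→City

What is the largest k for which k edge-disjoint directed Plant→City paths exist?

3

Assign every edge capacity 1; by Menger, the answer equals the max flow.
Path Plant→City (+1); total 1.
Path Plant→a→City (+1); total 2.
Path Plant→b→City (+1); total 3.
No residual Plant→City path; max flow = 3.
Certifying cut of size 3: {Plant→City, Plant→a, Plant→b}.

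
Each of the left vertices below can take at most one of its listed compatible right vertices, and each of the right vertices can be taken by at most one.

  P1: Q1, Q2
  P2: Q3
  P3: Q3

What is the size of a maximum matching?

2

Unit-capacity flow: source→left, listed edges, right→sink; max matching = max flow.
Augmenting path P1→Q1 (+1); matched 1.
Augmenting path P2→Q3 (+1); matched 2.
No augmenting path remains; maximum matching = 2.
König certificate: {P1, Q3} is a vertex cover of size 2 (every listed pair touches it), so no matching can be larger.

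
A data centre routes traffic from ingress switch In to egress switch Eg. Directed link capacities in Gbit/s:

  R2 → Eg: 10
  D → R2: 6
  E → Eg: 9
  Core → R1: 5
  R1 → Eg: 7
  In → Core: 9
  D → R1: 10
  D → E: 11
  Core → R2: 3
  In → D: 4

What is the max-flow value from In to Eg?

Augment In→D→E→Eg: bottleneck 4, flow now 4.
Augment In→Core→R1→Eg: bottleneck 5, flow now 9.
Augment In→Core→R2→Eg: bottleneck 3, flow now 12.
No augmenting path remains; maximum flow = 12.
In the residual graph, reachable from In: {In, Core}.
Min-cut edges: In→D (4), Core→R1 (5), Core→R2 (3); capacity 4 + 5 + 3 = 12.
This cut is saturated, so no flow can exceed 12.

12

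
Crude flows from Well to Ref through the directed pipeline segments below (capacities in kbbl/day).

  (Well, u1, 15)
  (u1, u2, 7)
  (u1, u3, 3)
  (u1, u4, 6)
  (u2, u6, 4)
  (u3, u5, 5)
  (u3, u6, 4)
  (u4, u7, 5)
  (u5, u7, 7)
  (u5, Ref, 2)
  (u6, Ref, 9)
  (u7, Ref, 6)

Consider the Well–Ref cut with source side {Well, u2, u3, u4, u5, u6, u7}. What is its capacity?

32

Edges leaving {Well, u2, u3, u4, u5, u6, u7}: Well→u1 (15), u5→Ref (2), u6→Ref (9), u7→Ref (6).
Cut capacity = 15 + 2 + 9 + 6 = 32.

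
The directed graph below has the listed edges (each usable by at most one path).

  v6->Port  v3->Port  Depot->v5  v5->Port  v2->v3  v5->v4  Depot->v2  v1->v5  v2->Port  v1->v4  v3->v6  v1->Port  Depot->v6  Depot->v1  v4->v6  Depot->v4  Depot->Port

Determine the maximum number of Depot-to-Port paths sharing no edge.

5

Assign every edge capacity 1; by Menger, the answer equals the max flow.
Path Depot→Port (+1); total 1.
Path Depot→v1→Port (+1); total 2.
Path Depot→v2→Port (+1); total 3.
Path Depot→v5→Port (+1); total 4.
Path Depot→v6→Port (+1); total 5.
No residual Depot→Port path; max flow = 5.
Certifying cut of size 5: {Depot→Port, Depot→v1, Depot→v2, Depot→v5, v6→Port}.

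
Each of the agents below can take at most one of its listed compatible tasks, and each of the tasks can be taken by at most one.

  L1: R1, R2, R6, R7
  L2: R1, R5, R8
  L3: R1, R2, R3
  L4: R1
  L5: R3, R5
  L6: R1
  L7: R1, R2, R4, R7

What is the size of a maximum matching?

Unit-capacity flow: source→left, listed edges, right→sink; max matching = max flow.
Augmenting path L1→R1 (+1); matched 1.
Augmenting path L2→R5 (+1); matched 2.
Augmenting path L3→R2 (+1); matched 3.
Augmenting path L5→R3 (+1); matched 4.
Augmenting path L7→R4 (+1); matched 5.
Augmenting path L4→R1→L1→R6 (+1); matched 6.
No augmenting path remains; maximum matching = 6.
König certificate: {L1, L2, L3, L5, L7, R1} is a vertex cover of size 6 (every listed pair touches it), so no matching can be larger.

6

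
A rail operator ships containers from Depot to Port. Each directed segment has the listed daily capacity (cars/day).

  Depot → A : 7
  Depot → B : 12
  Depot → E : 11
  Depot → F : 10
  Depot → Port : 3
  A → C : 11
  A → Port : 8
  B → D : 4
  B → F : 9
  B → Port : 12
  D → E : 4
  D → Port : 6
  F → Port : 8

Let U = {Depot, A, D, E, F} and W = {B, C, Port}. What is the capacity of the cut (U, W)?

48

Edges leaving {Depot, A, D, E, F}: Depot→B (12), Depot→Port (3), A→C (11), A→Port (8), D→Port (6), F→Port (8).
Cut capacity = 12 + 3 + 11 + 8 + 6 + 8 = 48.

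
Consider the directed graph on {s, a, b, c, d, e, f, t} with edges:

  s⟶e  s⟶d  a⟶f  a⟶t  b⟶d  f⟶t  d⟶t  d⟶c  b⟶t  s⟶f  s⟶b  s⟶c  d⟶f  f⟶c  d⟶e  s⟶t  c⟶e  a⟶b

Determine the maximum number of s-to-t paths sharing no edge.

Assign every edge capacity 1; by Menger, the answer equals the max flow.
Path s→t (+1); total 1.
Path s→b→t (+1); total 2.
Path s→d→t (+1); total 3.
Path s→f→t (+1); total 4.
No residual s→t path; max flow = 4.
Certifying cut of size 4: {s→b, s→d, s→f, s→t}.

4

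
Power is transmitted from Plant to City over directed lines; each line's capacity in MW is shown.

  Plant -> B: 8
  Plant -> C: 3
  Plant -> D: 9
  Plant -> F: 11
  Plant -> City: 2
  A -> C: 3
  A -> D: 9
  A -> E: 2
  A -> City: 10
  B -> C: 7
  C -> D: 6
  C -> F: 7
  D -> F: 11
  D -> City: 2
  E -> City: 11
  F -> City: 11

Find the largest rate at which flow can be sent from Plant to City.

Augment Plant→City: bottleneck 2, flow now 2.
Augment Plant→D→City: bottleneck 2, flow now 4.
Augment Plant→F→City: bottleneck 11, flow now 15.
No augmenting path remains; maximum flow = 15.
In the residual graph, reachable from Plant: {Plant, B, C, D, F}.
Min-cut edges: Plant→City (2), D→City (2), F→City (11); capacity 2 + 2 + 11 = 15.
This cut is saturated, so no flow can exceed 15.

15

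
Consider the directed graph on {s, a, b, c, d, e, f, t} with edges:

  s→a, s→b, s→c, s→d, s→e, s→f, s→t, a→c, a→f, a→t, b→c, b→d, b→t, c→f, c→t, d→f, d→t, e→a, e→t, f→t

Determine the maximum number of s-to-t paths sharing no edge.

Assign every edge capacity 1; by Menger, the answer equals the max flow.
Path s→t (+1); total 1.
Path s→a→t (+1); total 2.
Path s→b→t (+1); total 3.
Path s→c→t (+1); total 4.
Path s→d→t (+1); total 5.
Path s→e→t (+1); total 6.
Path s→f→t (+1); total 7.
No residual s→t path; max flow = 7.
Certifying cut of size 7: {s→a, s→b, s→c, s→d, s→e, s→f, s→t}.

7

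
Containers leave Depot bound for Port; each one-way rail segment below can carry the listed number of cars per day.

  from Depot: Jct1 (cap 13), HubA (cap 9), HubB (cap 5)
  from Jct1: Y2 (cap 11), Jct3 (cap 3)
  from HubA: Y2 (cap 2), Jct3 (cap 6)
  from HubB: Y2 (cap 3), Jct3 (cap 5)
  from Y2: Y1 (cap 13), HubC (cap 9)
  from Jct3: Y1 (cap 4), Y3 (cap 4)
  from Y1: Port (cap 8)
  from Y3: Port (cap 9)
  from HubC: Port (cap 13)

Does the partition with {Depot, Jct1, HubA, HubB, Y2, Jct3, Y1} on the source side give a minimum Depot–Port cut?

Given cut capacity: 9 + 4 + 8 = 21.
Augment Depot→Jct1→Y2→Y1→Port: bottleneck 8, flow now 8.
Augment Depot→Jct1→Y2→HubC→Port: bottleneck 3, flow now 11.
Augment Depot→Jct1→Jct3→Y3→Port: bottleneck 2, flow now 13.
Augment Depot→HubA→Y2→HubC→Port: bottleneck 2, flow now 15.
Augment Depot→HubA→Jct3→Y3→Port: bottleneck 2, flow now 17.
Augment Depot→HubB→Y2→HubC→Port: bottleneck 3, flow now 20.
Augment Depot→HubA→Jct3→Y1→Y2→HubC→Port: bottleneck 1, flow now 21. (uses reverse residual edge)
No augmenting path remains; maximum flow = 21.
Cut capacity 21 equals the max flow, so it is a minimum cut.

Yes — it is a minimum cut (capacity 21).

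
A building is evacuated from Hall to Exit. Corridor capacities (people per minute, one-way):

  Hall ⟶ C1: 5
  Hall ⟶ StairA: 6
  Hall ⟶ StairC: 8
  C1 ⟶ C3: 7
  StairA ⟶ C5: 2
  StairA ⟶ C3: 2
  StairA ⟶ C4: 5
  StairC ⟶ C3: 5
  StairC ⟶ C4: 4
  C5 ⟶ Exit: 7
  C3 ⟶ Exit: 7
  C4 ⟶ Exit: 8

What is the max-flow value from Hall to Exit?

17

Augment Hall→C1→C3→Exit: bottleneck 5, flow now 5.
Augment Hall→StairA→C5→Exit: bottleneck 2, flow now 7.
Augment Hall→StairA→C3→Exit: bottleneck 2, flow now 9.
Augment Hall→StairA→C4→Exit: bottleneck 2, flow now 11.
Augment Hall→StairC→C4→Exit: bottleneck 4, flow now 15.
Augment Hall→StairC→C3→StairA→C4→Exit: bottleneck 2, flow now 17. (uses reverse residual edge)
No augmenting path remains; maximum flow = 17.
In the residual graph, reachable from Hall: {Hall, C1, StairC, C3}.
Min-cut edges: Hall→StairA (6), StairC→C4 (4), C3→Exit (7); capacity 6 + 4 + 7 = 17.
This cut is saturated, so no flow can exceed 17.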